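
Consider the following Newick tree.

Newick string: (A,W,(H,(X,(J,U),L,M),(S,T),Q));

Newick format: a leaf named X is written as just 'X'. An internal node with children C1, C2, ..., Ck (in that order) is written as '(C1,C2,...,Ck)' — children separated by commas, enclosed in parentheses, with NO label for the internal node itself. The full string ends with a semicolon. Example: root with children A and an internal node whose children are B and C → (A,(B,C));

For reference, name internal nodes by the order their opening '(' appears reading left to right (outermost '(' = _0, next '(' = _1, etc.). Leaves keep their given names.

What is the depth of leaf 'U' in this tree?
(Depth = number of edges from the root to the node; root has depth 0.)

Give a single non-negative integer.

Newick: (A,W,(H,(X,(J,U),L,M),(S,T),Q));
Naming internals by '(' encounter order: outermost '(' = _0, next = _1, ...
Query node: U
Path from root: _0 -> _1 -> _2 -> _3 -> U
Depth of U: 4 (number of edges from root)

Answer: 4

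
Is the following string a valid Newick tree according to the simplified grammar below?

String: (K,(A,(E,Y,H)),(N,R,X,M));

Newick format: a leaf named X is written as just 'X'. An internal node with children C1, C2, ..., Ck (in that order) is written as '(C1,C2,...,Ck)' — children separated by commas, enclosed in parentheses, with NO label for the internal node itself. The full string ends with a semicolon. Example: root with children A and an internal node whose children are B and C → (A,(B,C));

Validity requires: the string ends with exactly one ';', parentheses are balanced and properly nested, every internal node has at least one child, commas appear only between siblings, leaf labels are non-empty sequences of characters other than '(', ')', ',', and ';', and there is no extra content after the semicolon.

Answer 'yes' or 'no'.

Input: (K,(A,(E,Y,H)),(N,R,X,M));
Paren balance: 4 '(' vs 4 ')' OK
Ends with single ';': True
Full parse: OK
Valid: True

Answer: yes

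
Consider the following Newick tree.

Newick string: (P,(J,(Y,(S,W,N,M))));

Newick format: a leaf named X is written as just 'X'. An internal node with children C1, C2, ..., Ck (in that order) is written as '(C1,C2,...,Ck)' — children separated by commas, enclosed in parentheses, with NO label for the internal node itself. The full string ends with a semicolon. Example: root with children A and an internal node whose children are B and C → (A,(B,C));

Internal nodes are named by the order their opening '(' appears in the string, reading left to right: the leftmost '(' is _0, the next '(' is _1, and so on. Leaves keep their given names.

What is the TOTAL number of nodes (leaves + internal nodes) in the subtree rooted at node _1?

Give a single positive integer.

Newick: (P,(J,(Y,(S,W,N,M))));
Locate _1: it is the '(' at position 3 (the 2nd '(' reading left to right).
Query: subtree rooted at _1
_1: subtree_size = 1 + 8
  J: subtree_size = 1 + 0
  _2: subtree_size = 1 + 6
    Y: subtree_size = 1 + 0
    _3: subtree_size = 1 + 4
      S: subtree_size = 1 + 0
      W: subtree_size = 1 + 0
      N: subtree_size = 1 + 0
      M: subtree_size = 1 + 0
Total subtree size of _1: 9

Answer: 9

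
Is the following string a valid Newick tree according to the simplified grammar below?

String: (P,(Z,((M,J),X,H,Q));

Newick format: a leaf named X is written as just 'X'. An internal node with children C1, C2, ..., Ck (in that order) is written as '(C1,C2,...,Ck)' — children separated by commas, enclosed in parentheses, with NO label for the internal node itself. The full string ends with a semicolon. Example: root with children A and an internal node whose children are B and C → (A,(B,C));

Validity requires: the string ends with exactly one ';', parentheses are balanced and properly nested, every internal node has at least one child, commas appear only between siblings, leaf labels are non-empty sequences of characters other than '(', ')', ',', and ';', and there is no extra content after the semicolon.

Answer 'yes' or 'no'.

Answer: no

Derivation:
Input: (P,(Z,((M,J),X,H,Q));
Paren balance: 4 '(' vs 3 ')' MISMATCH
Ends with single ';': True
Full parse: FAILS (expected , or ) at pos 20)
Valid: False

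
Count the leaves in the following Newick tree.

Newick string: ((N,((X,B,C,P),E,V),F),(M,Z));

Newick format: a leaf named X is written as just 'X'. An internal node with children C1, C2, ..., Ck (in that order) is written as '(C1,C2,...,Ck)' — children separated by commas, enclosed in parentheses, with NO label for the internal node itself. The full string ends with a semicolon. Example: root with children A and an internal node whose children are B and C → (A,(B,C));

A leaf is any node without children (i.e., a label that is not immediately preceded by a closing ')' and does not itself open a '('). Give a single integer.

Newick: ((N,((X,B,C,P),E,V),F),(M,Z));
Scan left-to-right; a leaf is any maximal label run not followed by '(':
  pos 2: leaf 'N' → count = 1
  pos 6: leaf 'X' → count = 2
  pos 8: leaf 'B' → count = 3
  pos 10: leaf 'C' → count = 4
  pos 12: leaf 'P' → count = 5
  pos 15: leaf 'E' → count = 6
  pos 17: leaf 'V' → count = 7
  pos 20: leaf 'F' → count = 8
  pos 24: leaf 'M' → count = 9
  pos 26: leaf 'Z' → count = 10
Total leaves: 10

Answer: 10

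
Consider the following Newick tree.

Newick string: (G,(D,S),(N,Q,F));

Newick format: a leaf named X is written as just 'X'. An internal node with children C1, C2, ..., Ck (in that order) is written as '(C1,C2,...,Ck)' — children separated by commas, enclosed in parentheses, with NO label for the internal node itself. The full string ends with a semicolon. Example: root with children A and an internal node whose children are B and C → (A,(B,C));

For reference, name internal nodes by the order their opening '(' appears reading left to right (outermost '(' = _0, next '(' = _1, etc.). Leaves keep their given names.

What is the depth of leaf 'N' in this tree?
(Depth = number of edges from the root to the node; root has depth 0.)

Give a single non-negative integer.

Newick: (G,(D,S),(N,Q,F));
Naming internals by '(' encounter order: outermost '(' = _0, next = _1, ...
Query node: N
Path from root: _0 -> _2 -> N
Depth of N: 2 (number of edges from root)

Answer: 2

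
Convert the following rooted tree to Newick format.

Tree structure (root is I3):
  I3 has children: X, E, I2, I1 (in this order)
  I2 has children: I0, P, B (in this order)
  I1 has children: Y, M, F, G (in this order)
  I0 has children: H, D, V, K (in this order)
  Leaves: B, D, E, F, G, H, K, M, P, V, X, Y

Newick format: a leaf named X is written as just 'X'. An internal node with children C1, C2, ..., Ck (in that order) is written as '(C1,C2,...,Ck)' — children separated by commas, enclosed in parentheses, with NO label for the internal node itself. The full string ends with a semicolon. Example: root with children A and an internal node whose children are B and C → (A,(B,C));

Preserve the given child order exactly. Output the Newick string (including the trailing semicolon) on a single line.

Answer: (X,E,((H,D,V,K),P,B),(Y,M,F,G));

Derivation:
internal I3 with children ['X', 'E', 'I2', 'I1']
  leaf 'X' → 'X'
  leaf 'E' → 'E'
  internal I2 with children ['I0', 'P', 'B']
    internal I0 with children ['H', 'D', 'V', 'K']
      leaf 'H' → 'H'
      leaf 'D' → 'D'
      leaf 'V' → 'V'
      leaf 'K' → 'K'
    → '(H,D,V,K)'
    leaf 'P' → 'P'
    leaf 'B' → 'B'
  → '((H,D,V,K),P,B)'
  internal I1 with children ['Y', 'M', 'F', 'G']
    leaf 'Y' → 'Y'
    leaf 'M' → 'M'
    leaf 'F' → 'F'
    leaf 'G' → 'G'
  → '(Y,M,F,G)'
→ '(X,E,((H,D,V,K),P,B),(Y,M,F,G))'
Final: (X,E,((H,D,V,K),P,B),(Y,M,F,G));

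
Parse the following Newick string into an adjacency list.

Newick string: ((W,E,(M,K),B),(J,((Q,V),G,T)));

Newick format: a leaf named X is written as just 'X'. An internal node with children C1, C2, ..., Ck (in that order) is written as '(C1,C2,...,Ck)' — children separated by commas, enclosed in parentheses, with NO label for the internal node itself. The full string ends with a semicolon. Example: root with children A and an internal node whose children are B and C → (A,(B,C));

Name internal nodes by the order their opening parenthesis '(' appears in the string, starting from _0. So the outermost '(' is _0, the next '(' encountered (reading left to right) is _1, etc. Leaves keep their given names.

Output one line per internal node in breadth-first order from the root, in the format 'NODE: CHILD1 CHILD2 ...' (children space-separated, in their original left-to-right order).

Input: ((W,E,(M,K),B),(J,((Q,V),G,T)));
Scanning left-to-right, naming '(' by encounter order:
  pos 0: '(' -> open internal node _0 (depth 1)
  pos 1: '(' -> open internal node _1 (depth 2)
  pos 6: '(' -> open internal node _2 (depth 3)
  pos 10: ')' -> close internal node _2 (now at depth 2)
  pos 13: ')' -> close internal node _1 (now at depth 1)
  pos 15: '(' -> open internal node _3 (depth 2)
  pos 18: '(' -> open internal node _4 (depth 3)
  pos 19: '(' -> open internal node _5 (depth 4)
  pos 23: ')' -> close internal node _5 (now at depth 3)
  pos 28: ')' -> close internal node _4 (now at depth 2)
  pos 29: ')' -> close internal node _3 (now at depth 1)
  pos 30: ')' -> close internal node _0 (now at depth 0)
Total internal nodes: 6
BFS adjacency from root:
  _0: _1 _3
  _1: W E _2 B
  _3: J _4
  _2: M K
  _4: _5 G T
  _5: Q V

Answer: _0: _1 _3
_1: W E _2 B
_3: J _4
_2: M K
_4: _5 G T
_5: Q V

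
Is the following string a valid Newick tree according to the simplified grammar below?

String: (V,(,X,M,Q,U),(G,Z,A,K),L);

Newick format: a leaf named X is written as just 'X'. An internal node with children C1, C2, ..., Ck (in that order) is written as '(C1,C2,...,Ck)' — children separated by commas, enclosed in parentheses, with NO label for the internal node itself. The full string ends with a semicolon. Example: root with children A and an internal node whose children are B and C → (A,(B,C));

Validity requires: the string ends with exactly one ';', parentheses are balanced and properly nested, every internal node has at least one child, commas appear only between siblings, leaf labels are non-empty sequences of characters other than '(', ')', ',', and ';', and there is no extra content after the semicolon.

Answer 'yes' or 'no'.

Answer: no

Derivation:
Input: (V,(,X,M,Q,U),(G,Z,A,K),L);
Paren balance: 3 '(' vs 3 ')' OK
Ends with single ';': True
Full parse: FAILS (empty leaf label at pos 4)
Valid: False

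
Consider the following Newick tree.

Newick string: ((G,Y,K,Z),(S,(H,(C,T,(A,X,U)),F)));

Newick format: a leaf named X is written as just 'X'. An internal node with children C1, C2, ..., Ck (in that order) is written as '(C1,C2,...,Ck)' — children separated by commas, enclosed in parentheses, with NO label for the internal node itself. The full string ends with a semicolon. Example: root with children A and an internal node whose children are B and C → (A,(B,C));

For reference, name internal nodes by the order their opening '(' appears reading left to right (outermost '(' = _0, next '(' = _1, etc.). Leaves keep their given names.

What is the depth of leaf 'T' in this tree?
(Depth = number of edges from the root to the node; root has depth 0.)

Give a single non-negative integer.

Newick: ((G,Y,K,Z),(S,(H,(C,T,(A,X,U)),F)));
Naming internals by '(' encounter order: outermost '(' = _0, next = _1, ...
Query node: T
Path from root: _0 -> _2 -> _3 -> _4 -> T
Depth of T: 4 (number of edges from root)

Answer: 4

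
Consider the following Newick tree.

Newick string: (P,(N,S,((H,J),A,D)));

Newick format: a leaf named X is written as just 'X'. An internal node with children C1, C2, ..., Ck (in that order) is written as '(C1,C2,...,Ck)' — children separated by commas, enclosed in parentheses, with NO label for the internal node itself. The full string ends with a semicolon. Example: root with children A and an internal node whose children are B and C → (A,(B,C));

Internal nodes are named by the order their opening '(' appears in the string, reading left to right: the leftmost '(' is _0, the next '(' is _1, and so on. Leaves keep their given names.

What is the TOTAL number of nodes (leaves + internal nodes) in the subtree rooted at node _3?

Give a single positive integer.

Newick: (P,(N,S,((H,J),A,D)));
Locate _3: it is the '(' at position 9 (the 4th '(' reading left to right).
Query: subtree rooted at _3
_3: subtree_size = 1 + 2
  H: subtree_size = 1 + 0
  J: subtree_size = 1 + 0
Total subtree size of _3: 3

Answer: 3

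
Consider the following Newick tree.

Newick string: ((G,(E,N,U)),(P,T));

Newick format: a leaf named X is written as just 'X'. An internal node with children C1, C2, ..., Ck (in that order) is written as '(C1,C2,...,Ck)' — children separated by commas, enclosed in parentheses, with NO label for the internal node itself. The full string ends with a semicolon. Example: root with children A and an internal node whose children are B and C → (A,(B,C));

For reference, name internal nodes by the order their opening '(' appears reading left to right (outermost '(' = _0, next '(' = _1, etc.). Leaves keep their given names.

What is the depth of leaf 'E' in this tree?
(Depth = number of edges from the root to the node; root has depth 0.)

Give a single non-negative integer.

Answer: 3

Derivation:
Newick: ((G,(E,N,U)),(P,T));
Naming internals by '(' encounter order: outermost '(' = _0, next = _1, ...
Query node: E
Path from root: _0 -> _1 -> _2 -> E
Depth of E: 3 (number of edges from root)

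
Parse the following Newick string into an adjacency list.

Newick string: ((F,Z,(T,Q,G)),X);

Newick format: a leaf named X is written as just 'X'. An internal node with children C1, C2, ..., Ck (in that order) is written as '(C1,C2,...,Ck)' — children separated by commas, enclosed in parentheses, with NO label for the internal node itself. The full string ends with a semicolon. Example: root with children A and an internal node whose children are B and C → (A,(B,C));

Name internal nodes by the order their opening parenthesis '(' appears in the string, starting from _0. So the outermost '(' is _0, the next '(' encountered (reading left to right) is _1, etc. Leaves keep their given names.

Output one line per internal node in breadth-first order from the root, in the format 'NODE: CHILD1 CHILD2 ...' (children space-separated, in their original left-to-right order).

Answer: _0: _1 X
_1: F Z _2
_2: T Q G

Derivation:
Input: ((F,Z,(T,Q,G)),X);
Scanning left-to-right, naming '(' by encounter order:
  pos 0: '(' -> open internal node _0 (depth 1)
  pos 1: '(' -> open internal node _1 (depth 2)
  pos 6: '(' -> open internal node _2 (depth 3)
  pos 12: ')' -> close internal node _2 (now at depth 2)
  pos 13: ')' -> close internal node _1 (now at depth 1)
  pos 16: ')' -> close internal node _0 (now at depth 0)
Total internal nodes: 3
BFS adjacency from root:
  _0: _1 X
  _1: F Z _2
  _2: T Q G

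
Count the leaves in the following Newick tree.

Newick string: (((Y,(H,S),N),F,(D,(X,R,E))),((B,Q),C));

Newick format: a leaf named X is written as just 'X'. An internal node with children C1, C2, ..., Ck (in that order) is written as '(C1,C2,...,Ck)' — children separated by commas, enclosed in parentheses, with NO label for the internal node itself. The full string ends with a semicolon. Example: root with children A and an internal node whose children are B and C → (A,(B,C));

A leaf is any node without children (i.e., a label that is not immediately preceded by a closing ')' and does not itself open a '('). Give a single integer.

Newick: (((Y,(H,S),N),F,(D,(X,R,E))),((B,Q),C));
Scan left-to-right; a leaf is any maximal label run not followed by '(':
  pos 3: leaf 'Y' → count = 1
  pos 6: leaf 'H' → count = 2
  pos 8: leaf 'S' → count = 3
  pos 11: leaf 'N' → count = 4
  pos 14: leaf 'F' → count = 5
  pos 17: leaf 'D' → count = 6
  pos 20: leaf 'X' → count = 7
  pos 22: leaf 'R' → count = 8
  pos 24: leaf 'E' → count = 9
  pos 31: leaf 'B' → count = 10
  pos 33: leaf 'Q' → count = 11
  pos 36: leaf 'C' → count = 12
Total leaves: 12

Answer: 12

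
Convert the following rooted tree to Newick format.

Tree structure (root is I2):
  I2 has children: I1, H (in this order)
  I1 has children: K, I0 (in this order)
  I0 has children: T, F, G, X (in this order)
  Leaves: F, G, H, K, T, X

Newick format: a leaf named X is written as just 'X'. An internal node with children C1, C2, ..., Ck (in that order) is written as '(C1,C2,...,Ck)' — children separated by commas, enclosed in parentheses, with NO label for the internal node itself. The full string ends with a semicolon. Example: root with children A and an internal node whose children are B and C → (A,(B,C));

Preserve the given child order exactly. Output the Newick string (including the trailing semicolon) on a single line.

internal I2 with children ['I1', 'H']
  internal I1 with children ['K', 'I0']
    leaf 'K' → 'K'
    internal I0 with children ['T', 'F', 'G', 'X']
      leaf 'T' → 'T'
      leaf 'F' → 'F'
      leaf 'G' → 'G'
      leaf 'X' → 'X'
    → '(T,F,G,X)'
  → '(K,(T,F,G,X))'
  leaf 'H' → 'H'
→ '((K,(T,F,G,X)),H)'
Final: ((K,(T,F,G,X)),H);

Answer: ((K,(T,F,G,X)),H);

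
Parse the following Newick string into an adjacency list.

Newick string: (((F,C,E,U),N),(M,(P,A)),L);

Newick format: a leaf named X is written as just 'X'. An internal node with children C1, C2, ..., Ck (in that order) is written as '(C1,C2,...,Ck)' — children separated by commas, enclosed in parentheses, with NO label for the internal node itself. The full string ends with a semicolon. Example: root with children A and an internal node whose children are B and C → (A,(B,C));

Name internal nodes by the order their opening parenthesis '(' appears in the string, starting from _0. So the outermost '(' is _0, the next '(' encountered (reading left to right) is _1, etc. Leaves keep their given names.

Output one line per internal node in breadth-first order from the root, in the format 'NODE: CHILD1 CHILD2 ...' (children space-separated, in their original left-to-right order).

Answer: _0: _1 _3 L
_1: _2 N
_3: M _4
_2: F C E U
_4: P A

Derivation:
Input: (((F,C,E,U),N),(M,(P,A)),L);
Scanning left-to-right, naming '(' by encounter order:
  pos 0: '(' -> open internal node _0 (depth 1)
  pos 1: '(' -> open internal node _1 (depth 2)
  pos 2: '(' -> open internal node _2 (depth 3)
  pos 10: ')' -> close internal node _2 (now at depth 2)
  pos 13: ')' -> close internal node _1 (now at depth 1)
  pos 15: '(' -> open internal node _3 (depth 2)
  pos 18: '(' -> open internal node _4 (depth 3)
  pos 22: ')' -> close internal node _4 (now at depth 2)
  pos 23: ')' -> close internal node _3 (now at depth 1)
  pos 26: ')' -> close internal node _0 (now at depth 0)
Total internal nodes: 5
BFS adjacency from root:
  _0: _1 _3 L
  _1: _2 N
  _3: M _4
  _2: F C E U
  _4: P A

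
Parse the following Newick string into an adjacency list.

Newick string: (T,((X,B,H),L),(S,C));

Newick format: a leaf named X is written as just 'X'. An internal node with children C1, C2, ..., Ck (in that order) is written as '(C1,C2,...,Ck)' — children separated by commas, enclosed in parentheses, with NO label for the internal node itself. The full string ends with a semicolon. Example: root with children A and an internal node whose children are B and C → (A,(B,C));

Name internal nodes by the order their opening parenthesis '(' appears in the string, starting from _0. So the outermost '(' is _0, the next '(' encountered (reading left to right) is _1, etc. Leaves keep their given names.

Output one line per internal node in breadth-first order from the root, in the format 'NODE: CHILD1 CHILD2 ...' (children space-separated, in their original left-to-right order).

Input: (T,((X,B,H),L),(S,C));
Scanning left-to-right, naming '(' by encounter order:
  pos 0: '(' -> open internal node _0 (depth 1)
  pos 3: '(' -> open internal node _1 (depth 2)
  pos 4: '(' -> open internal node _2 (depth 3)
  pos 10: ')' -> close internal node _2 (now at depth 2)
  pos 13: ')' -> close internal node _1 (now at depth 1)
  pos 15: '(' -> open internal node _3 (depth 2)
  pos 19: ')' -> close internal node _3 (now at depth 1)
  pos 20: ')' -> close internal node _0 (now at depth 0)
Total internal nodes: 4
BFS adjacency from root:
  _0: T _1 _3
  _1: _2 L
  _3: S C
  _2: X B H

Answer: _0: T _1 _3
_1: _2 L
_3: S C
_2: X B H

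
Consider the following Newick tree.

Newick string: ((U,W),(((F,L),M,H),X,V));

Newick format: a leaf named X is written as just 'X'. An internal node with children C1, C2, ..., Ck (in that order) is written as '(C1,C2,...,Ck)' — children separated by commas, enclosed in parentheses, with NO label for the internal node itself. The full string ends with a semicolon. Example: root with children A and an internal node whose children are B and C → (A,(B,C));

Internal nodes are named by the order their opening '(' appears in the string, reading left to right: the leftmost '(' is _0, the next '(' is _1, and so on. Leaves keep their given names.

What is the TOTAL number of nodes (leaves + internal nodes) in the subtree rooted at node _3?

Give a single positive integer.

Answer: 6

Derivation:
Newick: ((U,W),(((F,L),M,H),X,V));
Locate _3: it is the '(' at position 8 (the 4th '(' reading left to right).
Query: subtree rooted at _3
_3: subtree_size = 1 + 5
  _4: subtree_size = 1 + 2
    F: subtree_size = 1 + 0
    L: subtree_size = 1 + 0
  M: subtree_size = 1 + 0
  H: subtree_size = 1 + 0
Total subtree size of _3: 6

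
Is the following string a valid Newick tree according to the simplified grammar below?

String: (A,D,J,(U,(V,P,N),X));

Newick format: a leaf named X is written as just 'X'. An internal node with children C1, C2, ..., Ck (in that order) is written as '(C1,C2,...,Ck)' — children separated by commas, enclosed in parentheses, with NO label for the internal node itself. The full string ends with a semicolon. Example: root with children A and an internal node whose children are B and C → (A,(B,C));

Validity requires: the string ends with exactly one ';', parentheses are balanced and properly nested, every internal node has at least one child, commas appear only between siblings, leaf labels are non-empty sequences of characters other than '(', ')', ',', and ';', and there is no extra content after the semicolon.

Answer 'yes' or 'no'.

Input: (A,D,J,(U,(V,P,N),X));
Paren balance: 3 '(' vs 3 ')' OK
Ends with single ';': True
Full parse: OK
Valid: True

Answer: yes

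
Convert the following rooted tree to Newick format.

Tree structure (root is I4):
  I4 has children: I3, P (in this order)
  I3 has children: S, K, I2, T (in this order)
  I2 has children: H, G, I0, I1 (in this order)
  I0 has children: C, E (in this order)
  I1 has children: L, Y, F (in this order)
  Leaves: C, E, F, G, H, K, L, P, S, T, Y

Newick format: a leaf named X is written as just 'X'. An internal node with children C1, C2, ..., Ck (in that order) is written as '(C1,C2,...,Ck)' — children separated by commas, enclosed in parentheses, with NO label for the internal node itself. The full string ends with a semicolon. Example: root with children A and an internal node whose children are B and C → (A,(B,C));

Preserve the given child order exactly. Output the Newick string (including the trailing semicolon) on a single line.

Answer: ((S,K,(H,G,(C,E),(L,Y,F)),T),P);

Derivation:
internal I4 with children ['I3', 'P']
  internal I3 with children ['S', 'K', 'I2', 'T']
    leaf 'S' → 'S'
    leaf 'K' → 'K'
    internal I2 with children ['H', 'G', 'I0', 'I1']
      leaf 'H' → 'H'
      leaf 'G' → 'G'
      internal I0 with children ['C', 'E']
        leaf 'C' → 'C'
        leaf 'E' → 'E'
      → '(C,E)'
      internal I1 with children ['L', 'Y', 'F']
        leaf 'L' → 'L'
        leaf 'Y' → 'Y'
        leaf 'F' → 'F'
      → '(L,Y,F)'
    → '(H,G,(C,E),(L,Y,F))'
    leaf 'T' → 'T'
  → '(S,K,(H,G,(C,E),(L,Y,F)),T)'
  leaf 'P' → 'P'
→ '((S,K,(H,G,(C,E),(L,Y,F)),T),P)'
Final: ((S,K,(H,G,(C,E),(L,Y,F)),T),P);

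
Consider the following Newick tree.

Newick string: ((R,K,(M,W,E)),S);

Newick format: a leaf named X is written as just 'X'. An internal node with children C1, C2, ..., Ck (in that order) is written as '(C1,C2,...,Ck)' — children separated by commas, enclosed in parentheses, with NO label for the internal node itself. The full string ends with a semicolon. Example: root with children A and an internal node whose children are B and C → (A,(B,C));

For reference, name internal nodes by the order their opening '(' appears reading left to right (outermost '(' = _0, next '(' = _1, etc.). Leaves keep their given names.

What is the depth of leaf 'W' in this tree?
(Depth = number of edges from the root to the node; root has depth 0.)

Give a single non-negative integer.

Answer: 3

Derivation:
Newick: ((R,K,(M,W,E)),S);
Naming internals by '(' encounter order: outermost '(' = _0, next = _1, ...
Query node: W
Path from root: _0 -> _1 -> _2 -> W
Depth of W: 3 (number of edges from root)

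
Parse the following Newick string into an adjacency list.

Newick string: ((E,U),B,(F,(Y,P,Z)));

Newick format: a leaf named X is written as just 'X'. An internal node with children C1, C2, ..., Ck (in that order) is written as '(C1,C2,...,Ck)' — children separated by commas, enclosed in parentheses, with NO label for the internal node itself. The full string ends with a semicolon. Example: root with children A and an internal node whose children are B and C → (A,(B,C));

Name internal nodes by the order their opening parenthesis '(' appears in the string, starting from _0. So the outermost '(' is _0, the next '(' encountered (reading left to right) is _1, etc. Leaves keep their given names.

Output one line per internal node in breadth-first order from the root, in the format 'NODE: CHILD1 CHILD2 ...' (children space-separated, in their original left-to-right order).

Answer: _0: _1 B _2
_1: E U
_2: F _3
_3: Y P Z

Derivation:
Input: ((E,U),B,(F,(Y,P,Z)));
Scanning left-to-right, naming '(' by encounter order:
  pos 0: '(' -> open internal node _0 (depth 1)
  pos 1: '(' -> open internal node _1 (depth 2)
  pos 5: ')' -> close internal node _1 (now at depth 1)
  pos 9: '(' -> open internal node _2 (depth 2)
  pos 12: '(' -> open internal node _3 (depth 3)
  pos 18: ')' -> close internal node _3 (now at depth 2)
  pos 19: ')' -> close internal node _2 (now at depth 1)
  pos 20: ')' -> close internal node _0 (now at depth 0)
Total internal nodes: 4
BFS adjacency from root:
  _0: _1 B _2
  _1: E U
  _2: F _3
  _3: Y P Z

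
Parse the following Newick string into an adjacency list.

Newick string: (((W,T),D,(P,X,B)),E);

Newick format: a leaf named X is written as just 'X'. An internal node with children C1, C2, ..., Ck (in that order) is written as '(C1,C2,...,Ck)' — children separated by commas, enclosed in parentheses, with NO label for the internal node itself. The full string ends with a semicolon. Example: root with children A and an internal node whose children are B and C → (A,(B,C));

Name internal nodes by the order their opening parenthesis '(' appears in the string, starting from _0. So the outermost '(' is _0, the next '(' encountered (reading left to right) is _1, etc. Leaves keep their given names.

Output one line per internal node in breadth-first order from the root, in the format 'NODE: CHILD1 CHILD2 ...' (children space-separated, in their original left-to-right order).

Input: (((W,T),D,(P,X,B)),E);
Scanning left-to-right, naming '(' by encounter order:
  pos 0: '(' -> open internal node _0 (depth 1)
  pos 1: '(' -> open internal node _1 (depth 2)
  pos 2: '(' -> open internal node _2 (depth 3)
  pos 6: ')' -> close internal node _2 (now at depth 2)
  pos 10: '(' -> open internal node _3 (depth 3)
  pos 16: ')' -> close internal node _3 (now at depth 2)
  pos 17: ')' -> close internal node _1 (now at depth 1)
  pos 20: ')' -> close internal node _0 (now at depth 0)
Total internal nodes: 4
BFS adjacency from root:
  _0: _1 E
  _1: _2 D _3
  _2: W T
  _3: P X B

Answer: _0: _1 E
_1: _2 D _3
_2: W T
_3: P X B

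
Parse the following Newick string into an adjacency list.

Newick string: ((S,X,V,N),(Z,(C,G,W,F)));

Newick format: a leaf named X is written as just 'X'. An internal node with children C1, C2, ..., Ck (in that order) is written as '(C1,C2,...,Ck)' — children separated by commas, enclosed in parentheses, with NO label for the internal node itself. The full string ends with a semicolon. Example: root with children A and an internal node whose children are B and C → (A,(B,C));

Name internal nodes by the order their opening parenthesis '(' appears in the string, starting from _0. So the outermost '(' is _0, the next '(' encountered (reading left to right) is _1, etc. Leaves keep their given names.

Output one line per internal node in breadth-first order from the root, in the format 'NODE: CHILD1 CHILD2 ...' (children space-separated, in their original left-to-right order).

Input: ((S,X,V,N),(Z,(C,G,W,F)));
Scanning left-to-right, naming '(' by encounter order:
  pos 0: '(' -> open internal node _0 (depth 1)
  pos 1: '(' -> open internal node _1 (depth 2)
  pos 9: ')' -> close internal node _1 (now at depth 1)
  pos 11: '(' -> open internal node _2 (depth 2)
  pos 14: '(' -> open internal node _3 (depth 3)
  pos 22: ')' -> close internal node _3 (now at depth 2)
  pos 23: ')' -> close internal node _2 (now at depth 1)
  pos 24: ')' -> close internal node _0 (now at depth 0)
Total internal nodes: 4
BFS adjacency from root:
  _0: _1 _2
  _1: S X V N
  _2: Z _3
  _3: C G W F

Answer: _0: _1 _2
_1: S X V N
_2: Z _3
_3: C G W F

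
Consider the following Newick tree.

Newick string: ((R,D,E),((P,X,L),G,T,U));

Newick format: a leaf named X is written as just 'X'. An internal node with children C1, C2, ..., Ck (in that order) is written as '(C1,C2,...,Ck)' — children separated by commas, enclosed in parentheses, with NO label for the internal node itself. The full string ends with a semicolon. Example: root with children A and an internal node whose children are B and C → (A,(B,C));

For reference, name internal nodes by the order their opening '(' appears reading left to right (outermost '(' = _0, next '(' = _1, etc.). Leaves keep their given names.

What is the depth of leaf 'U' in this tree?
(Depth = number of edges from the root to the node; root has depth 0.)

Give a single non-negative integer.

Newick: ((R,D,E),((P,X,L),G,T,U));
Naming internals by '(' encounter order: outermost '(' = _0, next = _1, ...
Query node: U
Path from root: _0 -> _2 -> U
Depth of U: 2 (number of edges from root)

Answer: 2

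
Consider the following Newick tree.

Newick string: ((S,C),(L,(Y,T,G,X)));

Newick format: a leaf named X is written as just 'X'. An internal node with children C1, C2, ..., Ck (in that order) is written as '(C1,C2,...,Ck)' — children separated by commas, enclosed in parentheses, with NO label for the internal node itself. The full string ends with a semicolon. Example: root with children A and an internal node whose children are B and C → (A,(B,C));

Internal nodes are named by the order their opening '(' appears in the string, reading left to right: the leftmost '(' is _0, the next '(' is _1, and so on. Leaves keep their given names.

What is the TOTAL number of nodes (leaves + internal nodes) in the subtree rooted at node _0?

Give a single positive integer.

Newick: ((S,C),(L,(Y,T,G,X)));
Locate _0: it is the '(' at position 0 (the 1st '(' reading left to right).
Query: subtree rooted at _0
_0: subtree_size = 1 + 10
  _1: subtree_size = 1 + 2
    S: subtree_size = 1 + 0
    C: subtree_size = 1 + 0
  _2: subtree_size = 1 + 6
    L: subtree_size = 1 + 0
    _3: subtree_size = 1 + 4
      Y: subtree_size = 1 + 0
      T: subtree_size = 1 + 0
      G: subtree_size = 1 + 0
      X: subtree_size = 1 + 0
Total subtree size of _0: 11

Answer: 11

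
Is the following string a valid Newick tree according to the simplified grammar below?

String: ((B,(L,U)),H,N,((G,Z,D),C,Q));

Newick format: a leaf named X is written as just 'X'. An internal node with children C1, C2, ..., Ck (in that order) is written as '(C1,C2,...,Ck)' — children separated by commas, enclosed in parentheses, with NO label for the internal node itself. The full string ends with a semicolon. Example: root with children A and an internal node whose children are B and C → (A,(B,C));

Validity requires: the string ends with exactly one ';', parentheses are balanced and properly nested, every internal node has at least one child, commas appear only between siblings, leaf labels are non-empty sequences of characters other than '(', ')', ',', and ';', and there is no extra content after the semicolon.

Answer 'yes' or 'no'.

Input: ((B,(L,U)),H,N,((G,Z,D),C,Q));
Paren balance: 5 '(' vs 5 ')' OK
Ends with single ';': True
Full parse: OK
Valid: True

Answer: yes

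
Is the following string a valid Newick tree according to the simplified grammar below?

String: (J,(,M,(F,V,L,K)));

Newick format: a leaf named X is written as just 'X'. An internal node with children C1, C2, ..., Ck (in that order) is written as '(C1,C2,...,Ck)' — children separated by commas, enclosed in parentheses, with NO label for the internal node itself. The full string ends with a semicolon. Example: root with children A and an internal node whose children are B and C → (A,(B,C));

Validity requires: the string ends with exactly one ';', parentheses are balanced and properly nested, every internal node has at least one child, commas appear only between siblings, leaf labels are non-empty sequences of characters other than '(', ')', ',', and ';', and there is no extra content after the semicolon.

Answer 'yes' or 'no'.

Input: (J,(,M,(F,V,L,K)));
Paren balance: 3 '(' vs 3 ')' OK
Ends with single ';': True
Full parse: FAILS (empty leaf label at pos 4)
Valid: False

Answer: no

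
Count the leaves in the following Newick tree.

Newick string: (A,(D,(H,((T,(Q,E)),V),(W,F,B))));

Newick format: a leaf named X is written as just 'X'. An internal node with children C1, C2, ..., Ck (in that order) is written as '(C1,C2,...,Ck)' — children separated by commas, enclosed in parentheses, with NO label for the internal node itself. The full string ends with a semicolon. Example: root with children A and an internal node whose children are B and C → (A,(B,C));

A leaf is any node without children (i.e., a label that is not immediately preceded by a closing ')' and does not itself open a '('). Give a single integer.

Answer: 10

Derivation:
Newick: (A,(D,(H,((T,(Q,E)),V),(W,F,B))));
Scan left-to-right; a leaf is any maximal label run not followed by '(':
  pos 1: leaf 'A' → count = 1
  pos 4: leaf 'D' → count = 2
  pos 7: leaf 'H' → count = 3
  pos 11: leaf 'T' → count = 4
  pos 14: leaf 'Q' → count = 5
  pos 16: leaf 'E' → count = 6
  pos 20: leaf 'V' → count = 7
  pos 24: leaf 'W' → count = 8
  pos 26: leaf 'F' → count = 9
  pos 28: leaf 'B' → count = 10
Total leaves: 10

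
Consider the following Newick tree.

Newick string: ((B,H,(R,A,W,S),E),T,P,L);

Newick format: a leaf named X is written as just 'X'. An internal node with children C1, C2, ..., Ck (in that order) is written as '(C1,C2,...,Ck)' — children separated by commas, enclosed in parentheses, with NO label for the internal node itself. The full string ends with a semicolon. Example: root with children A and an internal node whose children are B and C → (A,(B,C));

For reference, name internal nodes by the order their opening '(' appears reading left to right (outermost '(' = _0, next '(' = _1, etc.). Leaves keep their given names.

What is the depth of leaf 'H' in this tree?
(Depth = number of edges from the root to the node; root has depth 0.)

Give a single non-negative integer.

Answer: 2

Derivation:
Newick: ((B,H,(R,A,W,S),E),T,P,L);
Naming internals by '(' encounter order: outermost '(' = _0, next = _1, ...
Query node: H
Path from root: _0 -> _1 -> H
Depth of H: 2 (number of edges from root)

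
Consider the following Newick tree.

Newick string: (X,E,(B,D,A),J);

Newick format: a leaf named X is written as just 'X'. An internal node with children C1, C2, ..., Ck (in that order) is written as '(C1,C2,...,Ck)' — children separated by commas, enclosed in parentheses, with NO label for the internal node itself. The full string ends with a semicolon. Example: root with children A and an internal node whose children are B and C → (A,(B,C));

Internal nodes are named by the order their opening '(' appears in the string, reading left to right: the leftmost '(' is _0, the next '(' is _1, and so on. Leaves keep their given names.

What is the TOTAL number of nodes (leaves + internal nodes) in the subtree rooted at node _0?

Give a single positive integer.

Newick: (X,E,(B,D,A),J);
Locate _0: it is the '(' at position 0 (the 1st '(' reading left to right).
Query: subtree rooted at _0
_0: subtree_size = 1 + 7
  X: subtree_size = 1 + 0
  E: subtree_size = 1 + 0
  _1: subtree_size = 1 + 3
    B: subtree_size = 1 + 0
    D: subtree_size = 1 + 0
    A: subtree_size = 1 + 0
  J: subtree_size = 1 + 0
Total subtree size of _0: 8

Answer: 8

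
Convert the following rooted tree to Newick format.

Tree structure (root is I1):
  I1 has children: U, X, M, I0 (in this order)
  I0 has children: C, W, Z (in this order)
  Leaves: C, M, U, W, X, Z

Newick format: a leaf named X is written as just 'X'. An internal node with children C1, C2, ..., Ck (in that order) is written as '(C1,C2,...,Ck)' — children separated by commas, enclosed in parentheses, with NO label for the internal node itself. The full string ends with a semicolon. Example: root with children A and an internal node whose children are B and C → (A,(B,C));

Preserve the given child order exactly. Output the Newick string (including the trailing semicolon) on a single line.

internal I1 with children ['U', 'X', 'M', 'I0']
  leaf 'U' → 'U'
  leaf 'X' → 'X'
  leaf 'M' → 'M'
  internal I0 with children ['C', 'W', 'Z']
    leaf 'C' → 'C'
    leaf 'W' → 'W'
    leaf 'Z' → 'Z'
  → '(C,W,Z)'
→ '(U,X,M,(C,W,Z))'
Final: (U,X,M,(C,W,Z));

Answer: (U,X,M,(C,W,Z));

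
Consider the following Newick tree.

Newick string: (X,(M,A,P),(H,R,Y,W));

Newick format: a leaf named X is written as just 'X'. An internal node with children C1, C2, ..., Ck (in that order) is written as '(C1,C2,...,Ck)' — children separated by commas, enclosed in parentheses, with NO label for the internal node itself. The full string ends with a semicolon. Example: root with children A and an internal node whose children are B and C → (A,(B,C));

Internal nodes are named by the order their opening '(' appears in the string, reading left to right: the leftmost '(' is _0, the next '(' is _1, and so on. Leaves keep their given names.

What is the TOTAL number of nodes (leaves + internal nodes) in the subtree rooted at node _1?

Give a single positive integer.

Answer: 4

Derivation:
Newick: (X,(M,A,P),(H,R,Y,W));
Locate _1: it is the '(' at position 3 (the 2nd '(' reading left to right).
Query: subtree rooted at _1
_1: subtree_size = 1 + 3
  M: subtree_size = 1 + 0
  A: subtree_size = 1 + 0
  P: subtree_size = 1 + 0
Total subtree size of _1: 4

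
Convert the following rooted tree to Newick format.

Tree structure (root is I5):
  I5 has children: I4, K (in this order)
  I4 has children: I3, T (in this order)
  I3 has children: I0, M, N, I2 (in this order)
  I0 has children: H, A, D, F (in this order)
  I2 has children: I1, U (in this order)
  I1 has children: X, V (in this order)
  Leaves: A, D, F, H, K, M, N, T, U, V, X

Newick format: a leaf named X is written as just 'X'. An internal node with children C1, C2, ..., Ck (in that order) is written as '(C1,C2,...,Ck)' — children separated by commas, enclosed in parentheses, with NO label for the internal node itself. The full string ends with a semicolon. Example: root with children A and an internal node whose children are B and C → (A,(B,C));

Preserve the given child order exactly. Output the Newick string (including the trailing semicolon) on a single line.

internal I5 with children ['I4', 'K']
  internal I4 with children ['I3', 'T']
    internal I3 with children ['I0', 'M', 'N', 'I2']
      internal I0 with children ['H', 'A', 'D', 'F']
        leaf 'H' → 'H'
        leaf 'A' → 'A'
        leaf 'D' → 'D'
        leaf 'F' → 'F'
      → '(H,A,D,F)'
      leaf 'M' → 'M'
      leaf 'N' → 'N'
      internal I2 with children ['I1', 'U']
        internal I1 with children ['X', 'V']
          leaf 'X' → 'X'
          leaf 'V' → 'V'
        → '(X,V)'
        leaf 'U' → 'U'
      → '((X,V),U)'
    → '((H,A,D,F),M,N,((X,V),U))'
    leaf 'T' → 'T'
  → '(((H,A,D,F),M,N,((X,V),U)),T)'
  leaf 'K' → 'K'
→ '((((H,A,D,F),M,N,((X,V),U)),T),K)'
Final: ((((H,A,D,F),M,N,((X,V),U)),T),K);

Answer: ((((H,A,D,F),M,N,((X,V),U)),T),K);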